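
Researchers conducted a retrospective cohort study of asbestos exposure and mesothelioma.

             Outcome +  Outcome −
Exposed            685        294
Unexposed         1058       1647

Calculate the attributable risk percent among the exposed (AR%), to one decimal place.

Cells: a = 685, b = 294, c = 1058, d = 1647.
Risk in exposed = 685/979 = 0.69969; risk in unexposed = 1058/2705 = 0.39113.
RR = 0.69969/0.39113 = 1.78891
AR% = (RR − 1)/RR × 100 = (1.78891 − 1)/1.78891 × 100 = 44.1002%

44.1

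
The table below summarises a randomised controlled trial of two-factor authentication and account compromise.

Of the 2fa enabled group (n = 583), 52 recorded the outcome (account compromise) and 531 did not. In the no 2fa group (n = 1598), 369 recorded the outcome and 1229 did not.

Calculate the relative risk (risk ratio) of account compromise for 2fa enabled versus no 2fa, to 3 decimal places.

From the description: a = 52, b = 531, c = 369, d = 1229.
Risk in exposed = 52/583 = 0.08919; risk in unexposed = 369/1598 = 0.23091.
RR = 0.08919 / 0.23091 = 0.38626
The risk is 61% lower among the exposed than among the unexposed.

0.386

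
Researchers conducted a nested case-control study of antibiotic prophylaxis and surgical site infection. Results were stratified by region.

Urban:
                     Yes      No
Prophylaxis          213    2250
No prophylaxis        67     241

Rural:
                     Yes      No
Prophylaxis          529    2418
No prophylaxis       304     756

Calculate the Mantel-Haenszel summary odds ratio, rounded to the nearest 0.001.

OR_MH = Σ(aᵢdᵢ/nᵢ) / Σ(bᵢcᵢ/nᵢ), where nᵢ is the stratum total.
Stratum 1 (Urban): n = 2771; a·d/n = 213·241/2771 = 18.5251; b·c/n = 2250·67/2771 = 54.4027
Stratum 2 (Rural): n = 4007; a·d/n = 529·756/4007 = 99.8063; b·c/n = 2418·304/4007 = 183.4470
OR_MH = (18.5251 + 99.8063) / (54.4027 + 183.4470) = 118.3314 / 237.8497 = 0.49750

0.498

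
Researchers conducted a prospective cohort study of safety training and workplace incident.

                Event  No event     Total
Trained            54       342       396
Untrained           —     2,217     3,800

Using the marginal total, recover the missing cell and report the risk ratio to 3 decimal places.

0.327

The missing cell is in the unexposed row: 3800 − 2217 = 1583.
So a = 54, b = 342, c = 1583, d = 2217.
RR = [a/(a+b)] / [c/(c+d)] = (54/396) / (1583/3800) = 0.13636/0.41658 = 0.32734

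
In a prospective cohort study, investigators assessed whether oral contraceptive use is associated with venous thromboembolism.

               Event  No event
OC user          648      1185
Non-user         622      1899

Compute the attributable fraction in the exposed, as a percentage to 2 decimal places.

Cells: a = 648, b = 1185, c = 622, d = 1899.
Risk in exposed = 648/1833 = 0.35352; risk in unexposed = 622/2521 = 0.24673.
RR = 0.35352/0.24673 = 1.43283
AR% = (RR − 1)/RR × 100 = (1.43283 − 1)/1.43283 × 100 = 30.2081%

30.21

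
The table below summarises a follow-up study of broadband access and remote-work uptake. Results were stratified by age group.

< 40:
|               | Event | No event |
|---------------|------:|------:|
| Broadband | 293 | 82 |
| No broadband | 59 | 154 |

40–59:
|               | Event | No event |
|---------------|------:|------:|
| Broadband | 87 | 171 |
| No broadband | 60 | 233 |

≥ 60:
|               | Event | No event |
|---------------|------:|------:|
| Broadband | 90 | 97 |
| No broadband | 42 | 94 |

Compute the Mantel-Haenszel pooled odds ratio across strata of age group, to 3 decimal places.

OR_MH = Σ(aᵢdᵢ/nᵢ) / Σ(bᵢcᵢ/nᵢ), where nᵢ is the stratum total.
Stratum 1 (< 40): n = 588; a·d/n = 293·154/588 = 76.7381; b·c/n = 82·59/588 = 8.2279
Stratum 2 (40–59): n = 551; a·d/n = 87·233/551 = 36.7895; b·c/n = 171·60/551 = 18.6207
Stratum 3 (≥ 60): n = 323; a·d/n = 90·94/323 = 26.1920; b·c/n = 97·42/323 = 12.6130
OR_MH = (76.7381 + 36.7895 + 26.1920) / (8.2279 + 18.6207 + 12.6130) = 139.7195 / 39.4616 = 3.54065

3.541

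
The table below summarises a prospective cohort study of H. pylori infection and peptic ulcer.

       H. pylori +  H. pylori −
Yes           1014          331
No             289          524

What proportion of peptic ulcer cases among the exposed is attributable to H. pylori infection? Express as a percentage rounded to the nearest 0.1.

Reading the table with exposure as columns: a = 1014 (H. pylori +, case), b = 289 (H. pylori +, non-case), c = 331 (H. pylori −, case), d = 524.
Risk in exposed = 1014/1303 = 0.77820; risk in unexposed = 331/855 = 0.38713.
RR = 0.77820/0.38713 = 2.01016
AR% = (RR − 1)/RR × 100 = (2.01016 − 1)/2.01016 × 100 = 50.2528%

50.3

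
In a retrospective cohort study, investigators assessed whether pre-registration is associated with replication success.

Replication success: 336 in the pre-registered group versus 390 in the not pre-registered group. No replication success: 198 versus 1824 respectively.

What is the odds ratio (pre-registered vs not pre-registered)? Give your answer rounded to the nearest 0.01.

From the description: a = 336, b = 198, c = 390, d = 1824.
OR = (a·d)/(b·c) = (336 × 1824) / (198 × 390) = 612864 / 77220 = 7.93660
The odds of replication success are about 7.94 times as high in the pre-registered group.

7.94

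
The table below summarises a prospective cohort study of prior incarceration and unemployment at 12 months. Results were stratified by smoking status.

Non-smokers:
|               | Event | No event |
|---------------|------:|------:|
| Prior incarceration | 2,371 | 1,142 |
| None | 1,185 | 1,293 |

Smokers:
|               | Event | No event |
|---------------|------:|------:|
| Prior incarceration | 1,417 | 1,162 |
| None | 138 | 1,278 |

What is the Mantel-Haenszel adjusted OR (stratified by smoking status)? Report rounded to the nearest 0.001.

3.628

OR_MH = Σ(aᵢdᵢ/nᵢ) / Σ(bᵢcᵢ/nᵢ), where nᵢ is the stratum total.
Stratum 1 (Non-smokers): n = 5991; a·d/n = 2371·1293/5991 = 511.7181; b·c/n = 1142·1185/5991 = 225.8838
Stratum 2 (Smokers): n = 3995; a·d/n = 1417·1278/3995 = 453.2981; b·c/n = 1162·138/3995 = 40.1392
OR_MH = (511.7181 + 453.2981) / (225.8838 + 40.1392) = 965.0162 / 266.0230 = 3.62757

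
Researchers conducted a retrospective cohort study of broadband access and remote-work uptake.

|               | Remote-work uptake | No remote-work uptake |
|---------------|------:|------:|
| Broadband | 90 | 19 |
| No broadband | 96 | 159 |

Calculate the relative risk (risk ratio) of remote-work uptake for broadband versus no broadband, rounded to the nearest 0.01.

2.19

Cells: a = 90, b = 19, c = 96, d = 159.
Risk in exposed = 90/109 = 0.82569; risk in unexposed = 96/255 = 0.37647.
RR = 0.82569 / 0.37647 = 2.19323
The risk among the exposed is 2.19 times that among the unexposed.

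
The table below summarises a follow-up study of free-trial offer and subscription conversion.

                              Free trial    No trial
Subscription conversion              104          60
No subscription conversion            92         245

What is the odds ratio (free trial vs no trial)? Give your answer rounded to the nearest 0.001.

4.616

Reading the table with exposure as columns: a = 104 (Free trial, case), b = 92 (Free trial, non-case), c = 60 (No trial, case), d = 245.
OR = (a·d)/(b·c) = (104 × 245) / (92 × 60) = 25480 / 5520 = 4.61594
The odds of subscription conversion are about 4.62 times as high in the free trial group.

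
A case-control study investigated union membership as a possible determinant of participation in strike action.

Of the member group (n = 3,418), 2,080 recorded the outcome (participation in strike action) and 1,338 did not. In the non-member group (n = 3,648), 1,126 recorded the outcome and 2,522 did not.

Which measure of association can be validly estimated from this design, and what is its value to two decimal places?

From the description: a = 2080, b = 1338, c = 1126, d = 2522.
This is a case-control study: participants were sampled on outcome status, so risks in the source population cannot be estimated directly — relative risk is not valid here. The odds ratio is the appropriate measure.
OR = (a·d)/(b·c) = (2080 × 2522) / (1338 × 1126) = 5245760 / 1506588 = 3.48188

3.48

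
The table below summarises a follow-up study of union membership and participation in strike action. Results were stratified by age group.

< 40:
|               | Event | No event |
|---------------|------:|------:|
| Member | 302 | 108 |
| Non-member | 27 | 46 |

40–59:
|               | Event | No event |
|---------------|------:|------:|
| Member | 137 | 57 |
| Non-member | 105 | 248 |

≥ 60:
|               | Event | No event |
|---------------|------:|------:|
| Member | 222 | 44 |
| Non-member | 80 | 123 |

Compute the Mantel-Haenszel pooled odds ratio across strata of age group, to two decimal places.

6.09

OR_MH = Σ(aᵢdᵢ/nᵢ) / Σ(bᵢcᵢ/nᵢ), where nᵢ is the stratum total.
Stratum 1 (< 40): n = 483; a·d/n = 302·46/483 = 28.7619; b·c/n = 108·27/483 = 6.0373
Stratum 2 (40–59): n = 547; a·d/n = 137·248/547 = 62.1133; b·c/n = 57·105/547 = 10.9415
Stratum 3 (≥ 60): n = 469; a·d/n = 222·123/469 = 58.2217; b·c/n = 44·80/469 = 7.5053
OR_MH = (28.7619 + 62.1133 + 58.2217) / (6.0373 + 10.9415 + 7.5053) = 149.0970 / 24.4841 = 6.08954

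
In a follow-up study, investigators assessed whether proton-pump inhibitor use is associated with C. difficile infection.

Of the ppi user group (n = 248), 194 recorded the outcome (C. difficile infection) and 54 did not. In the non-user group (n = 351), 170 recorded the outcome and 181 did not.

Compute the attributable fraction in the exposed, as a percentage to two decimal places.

38.09

From the description: a = 194, b = 54, c = 170, d = 181.
Risk in exposed = 194/248 = 0.78226; risk in unexposed = 170/351 = 0.48433.
RR = 0.78226/0.48433 = 1.61513
AR% = (RR − 1)/RR × 100 = (1.61513 − 1)/1.61513 × 100 = 38.0856%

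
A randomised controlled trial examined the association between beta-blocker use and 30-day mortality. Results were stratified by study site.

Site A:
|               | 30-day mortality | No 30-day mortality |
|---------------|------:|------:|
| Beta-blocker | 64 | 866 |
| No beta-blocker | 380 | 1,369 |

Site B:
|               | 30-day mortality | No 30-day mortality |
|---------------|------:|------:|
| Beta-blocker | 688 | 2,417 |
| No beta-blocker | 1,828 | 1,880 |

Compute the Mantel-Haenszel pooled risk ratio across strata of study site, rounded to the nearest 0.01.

0.43

RR_MH = Σ(aᵢ·n₀ᵢ/nᵢ) / Σ(cᵢ·n₁ᵢ/nᵢ), with n₁ᵢ = aᵢ+bᵢ (exposed), n₀ᵢ = cᵢ+dᵢ (unexposed), nᵢ = n₁ᵢ+n₀ᵢ.
Stratum 1 (Site A): n₁ = 930, n₀ = 1749, n = 2679; a·n₀/n = 64·1749/2679 = 41.7828; c·n₁/n = 380·930/2679 = 131.9149
Stratum 2 (Site B): n₁ = 3105, n₀ = 3708, n = 6813; a·n₀/n = 688·3708/6813 = 374.4465; c·n₁/n = 1828·3105/6813 = 833.1044
RR_MH = (41.7828 + 374.4465) / (131.9149 + 833.1044) = 416.2293 / 965.0193 = 0.43132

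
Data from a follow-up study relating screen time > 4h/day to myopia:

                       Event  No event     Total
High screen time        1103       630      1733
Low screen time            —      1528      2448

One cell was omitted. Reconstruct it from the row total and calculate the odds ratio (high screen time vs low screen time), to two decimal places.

2.91

The missing cell is in the unexposed row: 2448 − 1528 = 920.
So a = 1103, b = 630, c = 920, d = 1528.
OR = (a·d)/(b·c) = (1103 × 1528) / (630 × 920) = 1685384 / 579600 = 2.90784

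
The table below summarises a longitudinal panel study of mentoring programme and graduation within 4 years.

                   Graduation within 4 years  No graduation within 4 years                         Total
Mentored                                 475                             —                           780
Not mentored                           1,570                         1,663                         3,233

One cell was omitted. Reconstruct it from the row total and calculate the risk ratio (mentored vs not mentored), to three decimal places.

The missing cell is in the exposed row: 780 − 475 = 305.
So a = 475, b = 305, c = 1570, d = 1663.
RR = [a/(a+b)] / [c/(c+d)] = (475/780) / (1570/3233) = 0.60897/0.48562 = 1.25402

1.254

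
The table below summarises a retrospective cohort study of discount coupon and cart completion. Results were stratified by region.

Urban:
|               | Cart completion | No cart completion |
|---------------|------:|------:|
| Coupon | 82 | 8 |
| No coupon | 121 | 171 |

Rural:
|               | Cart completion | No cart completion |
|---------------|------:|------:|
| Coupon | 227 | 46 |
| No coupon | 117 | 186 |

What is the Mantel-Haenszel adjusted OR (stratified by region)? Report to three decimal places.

OR_MH = Σ(aᵢdᵢ/nᵢ) / Σ(bᵢcᵢ/nᵢ), where nᵢ is the stratum total.
Stratum 1 (Urban): n = 382; a·d/n = 82·171/382 = 36.7068; b·c/n = 8·121/382 = 2.5340
Stratum 2 (Rural): n = 576; a·d/n = 227·186/576 = 73.3021; b·c/n = 46·117/576 = 9.3438
OR_MH = (36.7068 + 73.3021) / (2.5340 + 9.3438) = 110.0089 / 11.8778 = 9.26174

9.262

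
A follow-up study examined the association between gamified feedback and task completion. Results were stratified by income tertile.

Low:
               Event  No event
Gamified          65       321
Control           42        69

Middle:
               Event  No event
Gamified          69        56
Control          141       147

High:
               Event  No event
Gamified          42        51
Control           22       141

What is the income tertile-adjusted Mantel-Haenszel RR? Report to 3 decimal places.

RR_MH = Σ(aᵢ·n₀ᵢ/nᵢ) / Σ(cᵢ·n₁ᵢ/nᵢ), with n₁ᵢ = aᵢ+bᵢ (exposed), n₀ᵢ = cᵢ+dᵢ (unexposed), nᵢ = n₁ᵢ+n₀ᵢ.
Stratum 1 (Low): n₁ = 386, n₀ = 111, n = 497; a·n₀/n = 65·111/497 = 14.5171; c·n₁/n = 42·386/497 = 32.6197
Stratum 2 (Middle): n₁ = 125, n₀ = 288, n = 413; a·n₀/n = 69·288/413 = 48.1162; c·n₁/n = 141·125/413 = 42.6755
Stratum 3 (High): n₁ = 93, n₀ = 163, n = 256; a·n₀/n = 42·163/256 = 26.7422; c·n₁/n = 22·93/256 = 7.9922
RR_MH = (14.5171 + 48.1162 + 26.7422) / (32.6197 + 42.6755 + 7.9922) = 89.3755 / 83.2875 = 1.07310

1.073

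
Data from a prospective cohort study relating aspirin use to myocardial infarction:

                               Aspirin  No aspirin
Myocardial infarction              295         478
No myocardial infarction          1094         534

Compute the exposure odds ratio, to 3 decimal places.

0.301

Reading the table with exposure as columns: a = 295 (Aspirin, case), b = 1094 (Aspirin, non-case), c = 478 (No aspirin, case), d = 534.
OR = (a·d)/(b·c) = (295 × 534) / (1094 × 478) = 157530 / 522932 = 0.30124
Exposure is associated with lower odds of myocardial infarction (OR = 0.30 < 1).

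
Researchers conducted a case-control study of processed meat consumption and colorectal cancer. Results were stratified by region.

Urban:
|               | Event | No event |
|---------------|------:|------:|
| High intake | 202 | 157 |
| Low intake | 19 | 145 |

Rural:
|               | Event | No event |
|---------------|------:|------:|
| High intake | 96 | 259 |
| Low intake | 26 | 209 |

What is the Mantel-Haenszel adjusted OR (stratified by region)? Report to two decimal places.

OR_MH = Σ(aᵢdᵢ/nᵢ) / Σ(bᵢcᵢ/nᵢ), where nᵢ is the stratum total.
Stratum 1 (Urban): n = 523; a·d/n = 202·145/523 = 56.0038; b·c/n = 157·19/523 = 5.7036
Stratum 2 (Rural): n = 590; a·d/n = 96·209/590 = 34.0068; b·c/n = 259·26/590 = 11.4136
OR_MH = (56.0038 + 34.0068) / (5.7036 + 11.4136) = 90.0106 / 17.1172 = 5.25849

5.26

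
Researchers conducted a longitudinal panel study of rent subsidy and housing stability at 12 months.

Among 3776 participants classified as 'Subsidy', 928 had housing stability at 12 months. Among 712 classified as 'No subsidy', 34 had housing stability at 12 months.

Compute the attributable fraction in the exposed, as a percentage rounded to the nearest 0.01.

80.57

From the description: a = 928, b = 2848, c = 34, d = 678.
Risk in exposed = 928/3776 = 0.24576; risk in unexposed = 34/712 = 0.04775.
RR = 0.24576/0.04775 = 5.14656
AR% = (RR − 1)/RR × 100 = (5.14656 − 1)/5.14656 × 100 = 80.5695%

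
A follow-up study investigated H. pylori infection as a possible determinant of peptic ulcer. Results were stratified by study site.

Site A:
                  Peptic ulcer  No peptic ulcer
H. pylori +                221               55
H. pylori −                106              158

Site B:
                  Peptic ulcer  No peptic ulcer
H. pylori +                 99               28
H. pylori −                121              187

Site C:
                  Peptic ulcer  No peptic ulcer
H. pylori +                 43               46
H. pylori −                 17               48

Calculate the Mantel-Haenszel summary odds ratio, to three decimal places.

OR_MH = Σ(aᵢdᵢ/nᵢ) / Σ(bᵢcᵢ/nᵢ), where nᵢ is the stratum total.
Stratum 1 (Site A): n = 540; a·d/n = 221·158/540 = 64.6630; b·c/n = 55·106/540 = 10.7963
Stratum 2 (Site B): n = 435; a·d/n = 99·187/435 = 42.5586; b·c/n = 28·121/435 = 7.7885
Stratum 3 (Site C): n = 154; a·d/n = 43·48/154 = 13.4026; b·c/n = 46·17/154 = 5.0779
OR_MH = (64.6630 + 42.5586 + 13.4026) / (10.7963 + 7.7885 + 5.0779) = 120.6242 / 23.6627 = 5.09765

5.098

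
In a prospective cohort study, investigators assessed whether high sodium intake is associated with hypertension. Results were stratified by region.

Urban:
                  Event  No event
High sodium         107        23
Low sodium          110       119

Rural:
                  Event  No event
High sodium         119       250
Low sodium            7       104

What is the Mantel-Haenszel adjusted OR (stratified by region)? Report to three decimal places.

OR_MH = Σ(aᵢdᵢ/nᵢ) / Σ(bᵢcᵢ/nᵢ), where nᵢ is the stratum total.
Stratum 1 (Urban): n = 359; a·d/n = 107·119/359 = 35.4680; b·c/n = 23·110/359 = 7.0474
Stratum 2 (Rural): n = 480; a·d/n = 119·104/480 = 25.7833; b·c/n = 250·7/480 = 3.6458
OR_MH = (35.4680 + 25.7833) / (7.0474 + 3.6458) = 61.2513 / 10.6932 = 5.72807

5.728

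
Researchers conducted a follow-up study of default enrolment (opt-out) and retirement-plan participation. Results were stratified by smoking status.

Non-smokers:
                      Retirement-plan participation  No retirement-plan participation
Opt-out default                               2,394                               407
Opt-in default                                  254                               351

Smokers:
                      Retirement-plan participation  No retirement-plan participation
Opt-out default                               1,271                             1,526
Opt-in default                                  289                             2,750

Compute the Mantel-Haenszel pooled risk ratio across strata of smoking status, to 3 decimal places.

RR_MH = Σ(aᵢ·n₀ᵢ/nᵢ) / Σ(cᵢ·n₁ᵢ/nᵢ), with n₁ᵢ = aᵢ+bᵢ (exposed), n₀ᵢ = cᵢ+dᵢ (unexposed), nᵢ = n₁ᵢ+n₀ᵢ.
Stratum 1 (Non-smokers): n₁ = 2801, n₀ = 605, n = 3406; a·n₀/n = 2394·605/3406 = 425.2408; c·n₁/n = 254·2801/3406 = 208.8826
Stratum 2 (Smokers): n₁ = 2797, n₀ = 3039, n = 5836; a·n₀/n = 1271·3039/5836 = 661.8521; c·n₁/n = 289·2797/5836 = 138.5081
RR_MH = (425.2408 + 661.8521) / (208.8826 + 138.5081) = 1087.0929 / 347.3906 = 3.12931

3.129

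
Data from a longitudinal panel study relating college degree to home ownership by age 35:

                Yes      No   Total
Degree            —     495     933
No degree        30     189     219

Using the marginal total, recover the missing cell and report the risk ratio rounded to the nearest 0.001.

The missing cell is in the exposed row: 933 − 495 = 438.
So a = 438, b = 495, c = 30, d = 189.
RR = [a/(a+b)] / [c/(c+d)] = (438/933) / (30/219) = 0.46945/0.13699 = 3.42701

3.427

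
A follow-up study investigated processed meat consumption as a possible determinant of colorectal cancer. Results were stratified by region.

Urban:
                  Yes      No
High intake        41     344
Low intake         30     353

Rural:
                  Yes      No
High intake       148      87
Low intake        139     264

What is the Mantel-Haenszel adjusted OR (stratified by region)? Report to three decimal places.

2.472

OR_MH = Σ(aᵢdᵢ/nᵢ) / Σ(bᵢcᵢ/nᵢ), where nᵢ is the stratum total.
Stratum 1 (Urban): n = 768; a·d/n = 41·353/768 = 18.8451; b·c/n = 344·30/768 = 13.4375
Stratum 2 (Rural): n = 638; a·d/n = 148·264/638 = 61.2414; b·c/n = 87·139/638 = 18.9545
OR_MH = (18.8451 + 61.2414) / (13.4375 + 18.9545) = 80.0864 / 32.3920 = 2.47241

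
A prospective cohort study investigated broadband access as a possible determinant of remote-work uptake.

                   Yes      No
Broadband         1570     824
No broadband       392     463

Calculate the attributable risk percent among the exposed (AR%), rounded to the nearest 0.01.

Cells: a = 1570, b = 824, c = 392, d = 463.
Risk in exposed = 1570/2394 = 0.65581; risk in unexposed = 392/855 = 0.45848.
RR = 0.65581/0.45848 = 1.43039
AR% = (RR − 1)/RR × 100 = (1.43039 − 1)/1.43039 × 100 = 30.0892%

30.09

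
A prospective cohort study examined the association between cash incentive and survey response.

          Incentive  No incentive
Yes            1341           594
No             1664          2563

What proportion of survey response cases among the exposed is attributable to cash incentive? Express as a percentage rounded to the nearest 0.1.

57.8

Reading the table with exposure as columns: a = 1341 (Incentive, case), b = 1664 (Incentive, non-case), c = 594 (No incentive, case), d = 2563.
Risk in exposed = 1341/3005 = 0.44626; risk in unexposed = 594/3157 = 0.18815.
RR = 0.44626/0.18815 = 2.37177
AR% = (RR − 1)/RR × 100 = (2.37177 − 1)/2.37177 × 100 = 57.8374%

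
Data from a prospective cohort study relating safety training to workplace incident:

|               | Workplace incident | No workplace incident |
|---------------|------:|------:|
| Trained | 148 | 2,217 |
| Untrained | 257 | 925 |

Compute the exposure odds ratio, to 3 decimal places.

Cells: a = 148, b = 2217, c = 257, d = 925.
OR = (a·d)/(b·c) = (148 × 925) / (2217 × 257) = 136900 / 569769 = 0.24027
Exposure is associated with lower odds of workplace incident (OR = 0.24 < 1).

0.240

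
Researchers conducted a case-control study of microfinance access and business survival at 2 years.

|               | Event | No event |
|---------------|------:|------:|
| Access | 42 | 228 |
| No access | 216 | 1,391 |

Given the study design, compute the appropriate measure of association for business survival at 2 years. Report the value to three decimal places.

Cells: a = 42, b = 228, c = 216, d = 1391.
This is a case-control study: participants were sampled on outcome status, so risks in the source population cannot be estimated directly — relative risk is not valid here. The odds ratio is the appropriate measure.
OR = (a·d)/(b·c) = (42 × 1391) / (228 × 216) = 58422 / 49248 = 1.18628

1.186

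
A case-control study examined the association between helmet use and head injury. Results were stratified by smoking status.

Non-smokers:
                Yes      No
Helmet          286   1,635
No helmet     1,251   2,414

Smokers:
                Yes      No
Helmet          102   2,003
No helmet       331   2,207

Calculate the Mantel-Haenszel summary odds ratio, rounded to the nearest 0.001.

OR_MH = Σ(aᵢdᵢ/nᵢ) / Σ(bᵢcᵢ/nᵢ), where nᵢ is the stratum total.
Stratum 1 (Non-smokers): n = 5586; a·d/n = 286·2414/5586 = 123.5954; b·c/n = 1635·1251/5586 = 366.1627
Stratum 2 (Smokers): n = 4643; a·d/n = 102·2207/4643 = 48.4846; b·c/n = 2003·331/4643 = 142.7941
OR_MH = (123.5954 + 48.4846) / (366.1627 + 142.7941) = 172.0800 / 508.9568 = 0.33810

0.338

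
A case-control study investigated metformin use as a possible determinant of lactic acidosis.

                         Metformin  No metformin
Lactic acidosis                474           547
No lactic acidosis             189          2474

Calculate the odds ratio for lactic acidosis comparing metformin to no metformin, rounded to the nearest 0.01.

11.34

Reading the table with exposure as columns: a = 474 (Metformin, case), b = 189 (Metformin, non-case), c = 547 (No metformin, case), d = 2474.
OR = (a·d)/(b·c) = (474 × 2474) / (189 × 547) = 1172676 / 103383 = 11.34303
The odds of lactic acidosis are about 11.34 times as high in the metformin group.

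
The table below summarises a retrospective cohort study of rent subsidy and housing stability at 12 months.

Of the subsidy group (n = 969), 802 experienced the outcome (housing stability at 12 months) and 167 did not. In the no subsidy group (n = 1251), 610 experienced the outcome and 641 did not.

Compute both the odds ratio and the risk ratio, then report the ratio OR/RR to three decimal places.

From the description: a = 802, b = 167, c = 610, d = 641.
OR = (802·641)/(167·610) = 514082/101870 = 5.04645
Risk in exposed = 802/969 = 0.82766; risk in unexposed = 610/1251 = 0.48761; RR = 1.69738
OR/RR = 5.04645 / 1.69738 = 2.97309
The outcome is not rare, so the OR lies further from 1 than the RR.

2.973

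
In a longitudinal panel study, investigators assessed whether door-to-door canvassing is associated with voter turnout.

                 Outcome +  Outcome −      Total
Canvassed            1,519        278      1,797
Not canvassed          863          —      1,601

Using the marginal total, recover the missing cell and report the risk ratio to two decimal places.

1.57

The missing cell is in the unexposed row: 1601 − 863 = 738.
So a = 1519, b = 278, c = 863, d = 738.
RR = [a/(a+b)] / [c/(c+d)] = (1519/1797) / (863/1601) = 0.84530/0.53904 = 1.56816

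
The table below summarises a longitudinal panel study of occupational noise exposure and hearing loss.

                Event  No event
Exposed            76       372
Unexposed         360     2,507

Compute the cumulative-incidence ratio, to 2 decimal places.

1.35

Cells: a = 76, b = 372, c = 360, d = 2507.
Risk in exposed = 76/448 = 0.16964; risk in unexposed = 360/2867 = 0.12557.
RR = 0.16964 / 0.12557 = 1.35102
The risk among the exposed is 1.35 times that among the unexposed.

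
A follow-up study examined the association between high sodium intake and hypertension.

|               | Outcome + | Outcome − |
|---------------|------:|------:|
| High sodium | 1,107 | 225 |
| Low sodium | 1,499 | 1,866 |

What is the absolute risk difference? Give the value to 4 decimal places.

Cells: a = 1107, b = 225, c = 1499, d = 1866.
Risk in exposed = 1107/1332 = 0.831081; risk in unexposed = 1499/3365 = 0.445468.
Risk difference = 0.831081 − 0.445468 = 0.385613

0.3856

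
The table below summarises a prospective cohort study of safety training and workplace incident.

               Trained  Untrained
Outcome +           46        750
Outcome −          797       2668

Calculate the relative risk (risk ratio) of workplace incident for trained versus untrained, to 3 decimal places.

0.249

Reading the table with exposure as columns: a = 46 (Trained, case), b = 797 (Trained, non-case), c = 750 (Untrained, case), d = 2668.
Risk in exposed = 46/843 = 0.05457; risk in unexposed = 750/3418 = 0.21943.
RR = 0.05457 / 0.21943 = 0.24868
The risk is 75% lower among the exposed than among the unexposed.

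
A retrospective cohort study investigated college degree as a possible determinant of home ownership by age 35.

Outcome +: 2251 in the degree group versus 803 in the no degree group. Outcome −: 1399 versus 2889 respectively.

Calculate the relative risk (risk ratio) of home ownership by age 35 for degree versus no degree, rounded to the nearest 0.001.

2.835

From the description: a = 2251, b = 1399, c = 803, d = 2889.
Risk in exposed = 2251/3650 = 0.61671; risk in unexposed = 803/3692 = 0.21750.
RR = 0.61671 / 0.21750 = 2.83549
The risk among the exposed is 2.84 times that among the unexposed.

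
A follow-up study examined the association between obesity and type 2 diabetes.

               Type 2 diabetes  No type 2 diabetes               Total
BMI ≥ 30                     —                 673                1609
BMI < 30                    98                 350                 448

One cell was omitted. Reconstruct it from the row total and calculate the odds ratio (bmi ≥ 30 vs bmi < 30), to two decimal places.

The missing cell is in the exposed row: 1609 − 673 = 936.
So a = 936, b = 673, c = 98, d = 350.
OR = (a·d)/(b·c) = (936 × 350) / (673 × 98) = 327600 / 65954 = 4.96710

4.97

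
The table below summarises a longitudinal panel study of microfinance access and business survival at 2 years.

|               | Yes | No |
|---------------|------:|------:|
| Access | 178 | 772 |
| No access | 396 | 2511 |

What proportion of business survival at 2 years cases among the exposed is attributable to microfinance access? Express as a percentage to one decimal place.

Cells: a = 178, b = 772, c = 396, d = 2511.
Risk in exposed = 178/950 = 0.18737; risk in unexposed = 396/2907 = 0.13622.
RR = 0.18737/0.13622 = 1.37545
AR% = (RR − 1)/RR × 100 = (1.37545 − 1)/1.37545 × 100 = 27.2968%

27.3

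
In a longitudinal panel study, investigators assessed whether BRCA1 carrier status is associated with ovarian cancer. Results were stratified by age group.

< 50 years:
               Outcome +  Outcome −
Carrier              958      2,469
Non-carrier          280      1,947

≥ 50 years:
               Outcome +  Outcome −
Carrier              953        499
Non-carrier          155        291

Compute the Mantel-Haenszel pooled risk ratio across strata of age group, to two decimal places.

RR_MH = Σ(aᵢ·n₀ᵢ/nᵢ) / Σ(cᵢ·n₁ᵢ/nᵢ), with n₁ᵢ = aᵢ+bᵢ (exposed), n₀ᵢ = cᵢ+dᵢ (unexposed), nᵢ = n₁ᵢ+n₀ᵢ.
Stratum 1 (< 50 years): n₁ = 3427, n₀ = 2227, n = 5654; a·n₀/n = 958·2227/5654 = 377.3375; c·n₁/n = 280·3427/5654 = 169.7135
Stratum 2 (≥ 50 years): n₁ = 1452, n₀ = 446, n = 1898; a·n₀/n = 953·446/1898 = 223.9399; c·n₁/n = 155·1452/1898 = 118.5774
RR_MH = (377.3375 + 223.9399) / (169.7135 + 118.5774) = 601.2774 / 288.2909 = 2.08566

2.09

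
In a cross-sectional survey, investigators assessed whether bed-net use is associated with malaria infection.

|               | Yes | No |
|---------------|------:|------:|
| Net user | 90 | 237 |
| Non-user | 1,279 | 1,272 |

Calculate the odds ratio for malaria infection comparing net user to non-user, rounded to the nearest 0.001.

0.378

Cells: a = 90, b = 237, c = 1279, d = 1272.
OR = (a·d)/(b·c) = (90 × 1272) / (237 × 1279) = 114480 / 303123 = 0.37767
Exposure is associated with lower odds of malaria infection (OR = 0.38 < 1).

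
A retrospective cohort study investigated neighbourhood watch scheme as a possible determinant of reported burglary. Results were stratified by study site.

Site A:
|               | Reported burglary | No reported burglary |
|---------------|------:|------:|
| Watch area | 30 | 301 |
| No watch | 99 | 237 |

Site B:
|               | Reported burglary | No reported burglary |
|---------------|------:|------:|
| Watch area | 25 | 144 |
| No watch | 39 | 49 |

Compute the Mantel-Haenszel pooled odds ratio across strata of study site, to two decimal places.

OR_MH = Σ(aᵢdᵢ/nᵢ) / Σ(bᵢcᵢ/nᵢ), where nᵢ is the stratum total.
Stratum 1 (Site A): n = 667; a·d/n = 30·237/667 = 10.6597; b·c/n = 301·99/667 = 44.6762
Stratum 2 (Site B): n = 257; a·d/n = 25·49/257 = 4.7665; b·c/n = 144·39/257 = 21.8521
OR_MH = (10.6597 + 4.7665) / (44.6762 + 21.8521) = 15.4262 / 66.5283 = 0.23187

0.23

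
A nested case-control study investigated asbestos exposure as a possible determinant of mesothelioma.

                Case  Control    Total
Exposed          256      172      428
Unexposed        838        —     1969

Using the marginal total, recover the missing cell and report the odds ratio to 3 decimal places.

The missing cell is in the unexposed row: 1969 − 838 = 1131.
So a = 256, b = 172, c = 838, d = 1131.
OR = (a·d)/(b·c) = (256 × 1131) / (172 × 838) = 289536 / 144136 = 2.00877

2.009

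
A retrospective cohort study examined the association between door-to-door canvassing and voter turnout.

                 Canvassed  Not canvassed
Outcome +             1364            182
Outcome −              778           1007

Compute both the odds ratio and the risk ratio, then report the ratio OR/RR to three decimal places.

2.332

Reading the table with exposure as columns: a = 1364 (Canvassed, case), b = 778 (Canvassed, non-case), c = 182 (Not canvassed, case), d = 1007.
OR = (1364·1007)/(778·182) = 1373548/141596 = 9.70047
Risk in exposed = 1364/2142 = 0.63679; risk in unexposed = 182/1189 = 0.15307; RR = 4.16012
OR/RR = 9.70047 / 4.16012 = 2.33178
The outcome is not rare, so the OR lies further from 1 than the RR.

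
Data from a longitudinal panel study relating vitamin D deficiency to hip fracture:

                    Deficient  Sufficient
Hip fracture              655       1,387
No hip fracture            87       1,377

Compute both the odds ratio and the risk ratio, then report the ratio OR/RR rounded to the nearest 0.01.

Reading the table with exposure as columns: a = 655 (Deficient, case), b = 87 (Deficient, non-case), c = 1387 (Sufficient, case), d = 1377.
OR = (655·1377)/(87·1387) = 901935/120669 = 7.47445
Risk in exposed = 655/742 = 0.88275; risk in unexposed = 1387/2764 = 0.50181; RR = 1.75913
OR/RR = 7.47445 / 1.75913 = 4.24894
The outcome is not rare, so the OR lies further from 1 than the RR.

4.25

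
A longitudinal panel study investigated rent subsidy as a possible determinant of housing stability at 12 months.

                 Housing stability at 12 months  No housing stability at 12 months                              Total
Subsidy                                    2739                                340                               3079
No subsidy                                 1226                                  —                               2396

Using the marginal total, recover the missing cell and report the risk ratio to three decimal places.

The missing cell is in the unexposed row: 2396 − 1226 = 1170.
So a = 2739, b = 340, c = 1226, d = 1170.
RR = [a/(a+b)] / [c/(c+d)] = (2739/3079) / (1226/2396) = 0.88957/0.51169 = 1.73852

1.739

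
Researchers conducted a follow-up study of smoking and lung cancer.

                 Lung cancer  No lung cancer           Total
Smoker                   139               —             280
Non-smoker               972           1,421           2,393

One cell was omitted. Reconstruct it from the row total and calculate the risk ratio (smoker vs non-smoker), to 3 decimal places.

The missing cell is in the exposed row: 280 − 139 = 141.
So a = 139, b = 141, c = 972, d = 1421.
RR = [a/(a+b)] / [c/(c+d)] = (139/280) / (972/2393) = 0.49643/0.40618 = 1.22217

1.222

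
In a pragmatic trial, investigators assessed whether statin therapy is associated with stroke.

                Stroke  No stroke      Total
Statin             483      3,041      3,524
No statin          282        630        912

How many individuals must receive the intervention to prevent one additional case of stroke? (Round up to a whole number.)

6

Risk in treated group = 483/3524 = 0.13706; risk in control = 282/912 = 0.30921.
Absolute risk reduction = 0.30921 − 0.13706 = 0.17215
NNT = 1 / ARR = 1 / 0.17215 = 5.809 → round up → 6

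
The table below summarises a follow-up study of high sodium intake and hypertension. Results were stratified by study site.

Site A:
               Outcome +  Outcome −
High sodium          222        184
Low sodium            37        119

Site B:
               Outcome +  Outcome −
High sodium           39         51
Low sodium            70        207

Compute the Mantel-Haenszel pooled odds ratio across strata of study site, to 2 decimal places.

OR_MH = Σ(aᵢdᵢ/nᵢ) / Σ(bᵢcᵢ/nᵢ), where nᵢ is the stratum total.
Stratum 1 (Site A): n = 562; a·d/n = 222·119/562 = 47.0071; b·c/n = 184·37/562 = 12.1139
Stratum 2 (Site B): n = 367; a·d/n = 39·207/367 = 21.9973; b·c/n = 51·70/367 = 9.7275
OR_MH = (47.0071 + 21.9973) / (12.1139 + 9.7275) = 69.0044 / 21.8414 = 3.15934

3.16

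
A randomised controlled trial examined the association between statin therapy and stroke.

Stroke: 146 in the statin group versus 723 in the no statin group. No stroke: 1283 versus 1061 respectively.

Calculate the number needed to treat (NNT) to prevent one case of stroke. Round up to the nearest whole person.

4

Risk in treated group = 146/1429 = 0.10217; risk in control = 723/1784 = 0.40527.
Absolute risk reduction = 0.40527 − 0.10217 = 0.30310
NNT = 1 / ARR = 1 / 0.30310 = 3.299 → round up → 4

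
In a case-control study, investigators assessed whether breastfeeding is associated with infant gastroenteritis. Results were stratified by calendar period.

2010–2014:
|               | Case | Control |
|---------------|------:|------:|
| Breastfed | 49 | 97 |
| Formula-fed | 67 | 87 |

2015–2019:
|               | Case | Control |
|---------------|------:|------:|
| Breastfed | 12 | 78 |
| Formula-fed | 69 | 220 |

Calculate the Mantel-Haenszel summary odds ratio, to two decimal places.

0.59

OR_MH = Σ(aᵢdᵢ/nᵢ) / Σ(bᵢcᵢ/nᵢ), where nᵢ is the stratum total.
Stratum 1 (2010–2014): n = 300; a·d/n = 49·87/300 = 14.2100; b·c/n = 97·67/300 = 21.6633
Stratum 2 (2015–2019): n = 379; a·d/n = 12·220/379 = 6.9657; b·c/n = 78·69/379 = 14.2005
OR_MH = (14.2100 + 6.9657) / (21.6633 + 14.2005) = 21.1757 / 35.8639 = 0.59045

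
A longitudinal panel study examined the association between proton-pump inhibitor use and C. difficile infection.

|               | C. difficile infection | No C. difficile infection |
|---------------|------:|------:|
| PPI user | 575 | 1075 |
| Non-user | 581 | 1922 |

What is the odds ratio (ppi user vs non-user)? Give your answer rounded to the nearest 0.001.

Cells: a = 575, b = 1075, c = 581, d = 1922.
OR = (a·d)/(b·c) = (575 × 1922) / (1075 × 581) = 1105150 / 624575 = 1.76944
The odds of C. difficile infection are about 1.77 times as high in the ppi user group.

1.769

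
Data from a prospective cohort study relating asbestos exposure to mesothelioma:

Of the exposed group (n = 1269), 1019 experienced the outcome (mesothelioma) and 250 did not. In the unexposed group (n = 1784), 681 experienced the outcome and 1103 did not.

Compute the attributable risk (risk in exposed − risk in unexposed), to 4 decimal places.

0.4213

From the description: a = 1019, b = 250, c = 681, d = 1103.
Risk in exposed = 1019/1269 = 0.802994; risk in unexposed = 681/1784 = 0.381726.
Risk difference = 0.802994 − 0.381726 = 0.421268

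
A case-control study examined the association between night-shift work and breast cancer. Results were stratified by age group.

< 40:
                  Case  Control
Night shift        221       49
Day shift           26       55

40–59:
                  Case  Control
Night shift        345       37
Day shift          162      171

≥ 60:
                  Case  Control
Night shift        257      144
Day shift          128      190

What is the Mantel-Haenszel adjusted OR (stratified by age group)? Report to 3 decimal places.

OR_MH = Σ(aᵢdᵢ/nᵢ) / Σ(bᵢcᵢ/nᵢ), where nᵢ is the stratum total.
Stratum 1 (< 40): n = 351; a·d/n = 221·55/351 = 34.6296; b·c/n = 49·26/351 = 3.6296
Stratum 2 (40–59): n = 715; a·d/n = 345·171/715 = 82.5105; b·c/n = 37·162/715 = 8.3832
Stratum 3 (≥ 60): n = 719; a·d/n = 257·190/719 = 67.9138; b·c/n = 144·128/719 = 25.6356
OR_MH = (34.6296 + 82.5105 + 67.9138) / (3.6296 + 8.3832 + 25.6356) = 185.0539 / 37.6485 = 4.91531

4.915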